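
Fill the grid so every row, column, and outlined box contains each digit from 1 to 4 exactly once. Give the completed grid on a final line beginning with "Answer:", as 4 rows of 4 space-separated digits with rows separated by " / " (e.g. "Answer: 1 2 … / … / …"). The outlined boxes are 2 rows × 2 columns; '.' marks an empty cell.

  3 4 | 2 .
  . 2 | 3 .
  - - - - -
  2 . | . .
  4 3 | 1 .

Step 1. [r2c4∈{1,4}] across row 2, 4 lands solely at r2c4. So r2c4=4.
Step 2. [r1c4∈{1}] r1c4's peers cover all but 1, so r1c4=1.
Step 3. [r3c2∈{1}] r3c2's peers cover all but 1 ⇒ r3c2=1.
Step 4. [r3c4∈{3}] only 3 remains possible at r3c4, so r3c4=3.
Step 5. [r2c1∈{1}] r2c1 has the single candidate 1, so r2c1=1.
Step 6. [r3c3∈{4}] r3c3's peers cover all but 4 ⇒ r3c3=4.
Step 7. [r4c4∈{2}] nothing but 2 survives at r4c4, so r4c4=2.

Answer: 3 4 2 1 / 1 2 3 4 / 2 1 4 3 / 4 3 1 2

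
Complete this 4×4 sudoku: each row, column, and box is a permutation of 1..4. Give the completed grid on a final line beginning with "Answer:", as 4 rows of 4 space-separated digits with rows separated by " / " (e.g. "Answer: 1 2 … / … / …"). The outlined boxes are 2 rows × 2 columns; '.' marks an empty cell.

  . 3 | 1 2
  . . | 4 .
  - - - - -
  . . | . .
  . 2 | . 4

Step 1. [r4c1∈{1,3}] in row 4, 1 fits only at r4c1. So r4c1=1.
Step 2. [r3c1∈{3,4}] col 1 places 3 nowhere but r3c1 ⇒ r3c1=3.
Step 3. [r3c4∈{1}] r3c4 is down to just 1 ⇒ r3c4=1.
Step 4. [r2c1∈{2}] r2c1 has the single candidate 2. So r2c1=2.
Step 5. [r2c4∈{3}] only 3 remains possible at r2c4 ⇒ r2c4=3.
Step 6. [r3c3∈{2}] r3c3's peers cover all but 2. So r3c3=2.
Step 7. [r2c2∈{1}] r2c2 is down to just 1. So r2c2=1.
Step 8. [r1c1∈{4}] r1c1's peers cover all but 4, so r1c1=4.
Step 9. [r4c3∈{3}] r4c3 is down to just 3, so r4c3=3.
Step 10. [r3c2∈{4}] nothing but 4 survives at r3c2 ⇒ r3c2=4.

Answer: 4 3 1 2 / 2 1 4 3 / 3 4 2 1 / 1 2 3 4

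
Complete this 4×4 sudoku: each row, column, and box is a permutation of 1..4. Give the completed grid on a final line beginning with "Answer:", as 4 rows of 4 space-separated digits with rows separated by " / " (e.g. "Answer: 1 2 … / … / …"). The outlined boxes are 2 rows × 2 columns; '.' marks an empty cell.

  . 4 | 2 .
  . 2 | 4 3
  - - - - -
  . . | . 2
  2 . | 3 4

Step 1. [r3c3∈{1}] r3c3 has the single candidate 1, so r3c3=1.
Step 2. [r1c1∈{1,3}] r1c1 is the only open cell in row 1 admitting 3. So r1c1=3.
Step 3. [r3c1∈{4}] r3c1's peers cover all but 4. So r3c1=4.
Step 4. [r2c1∈{1}] r2c1's peers cover all but 1. So r2c1=1.
Step 5. [r3c2∈{3}] r3c2 has the single candidate 3. So r3c2=3.
Step 6. [r1c4∈{1}] r1c4 has the single candidate 1, so r1c4=1.
Step 7. [r4c2∈{1}] nothing but 1 survives at r4c2. So r4c2=1.

Answer: 3 4 2 1 / 1 2 4 3 / 4 3 1 2 / 2 1 3 4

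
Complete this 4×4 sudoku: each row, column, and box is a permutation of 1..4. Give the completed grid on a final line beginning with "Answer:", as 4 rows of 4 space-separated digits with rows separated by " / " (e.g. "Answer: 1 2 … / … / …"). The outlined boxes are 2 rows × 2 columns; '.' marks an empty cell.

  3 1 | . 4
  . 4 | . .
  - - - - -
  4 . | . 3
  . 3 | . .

Step 1. [r1c3∈{2}] r1c3's peers cover all but 2 ⇒ r1c3=2.
Step 2. [r4c1∈{1,2}] across col 1, 1 lands solely at r4c1. So r4c1=1.
Step 3. [r2c3∈{1,3}] across row 2, 3 lands solely at r2c3. So r2c3=3.
Step 4. [r4c3∈{4}] r4c3 is down to just 4. So r4c3=4.
Step 5. [r4c4∈{2}] r4c4's peers cover all but 2 ⇒ r4c4=2.
Step 6. [r3c2∈{2}] only 2 remains possible at r3c2 ⇒ r3c2=2.
Step 7. [r2c4∈{1}] nothing but 1 survives at r2c4, so r2c4=1.
Step 8. [r3c3∈{1}] r3c3 has the single candidate 1. So r3c3=1.
Step 9. [r2c1∈{2}] r2c1 has the single candidate 2, so r2c1=2.

Answer: 3 1 2 4 / 2 4 3 1 / 4 2 1 3 / 1 3 4 2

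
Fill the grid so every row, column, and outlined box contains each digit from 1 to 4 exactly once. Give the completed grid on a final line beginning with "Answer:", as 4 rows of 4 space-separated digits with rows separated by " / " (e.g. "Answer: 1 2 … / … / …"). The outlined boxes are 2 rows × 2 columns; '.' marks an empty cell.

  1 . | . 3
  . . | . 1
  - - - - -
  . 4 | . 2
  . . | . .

Step 1. [r1c2∈{2}] nothing but 2 survives at r1c2. So r1c2=2.
Step 2. [r3c1∈{3}] nothing but 3 survives at r3c1, so r3c1=3.
Step 3. [r4c3∈{1,3,4}] in row 4, 3 fits only at r4c3 ⇒ r4c3=3.
Step 4. [r1c3∈{4}] r1c3 is down to just 4 ⇒ r1c3=4.
Step 5. [r2c2∈{3}] nothing but 3 survives at r2c2. So r2c2=3.
Step 6. [r2c3∈{2}] r2c3 is down to just 2 ⇒ r2c3=2.
Step 7. [r4c4∈{4}] r4c4 has the single candidate 4 ⇒ r4c4=4.
Step 8. [r3c3∈{1}] r3c3 is down to just 1, so r3c3=1.
Step 9. [r4c1∈{2}] r4c1 has the single candidate 2, so r4c1=2.
Step 10. [r4c2∈{1}] only 1 remains possible at r4c2. So r4c2=1.
Step 11. [r2c1∈{4}] r2c1 is down to just 4. So r2c1=4.

Answer: 1 2 4 3 / 4 3 2 1 / 3 4 1 2 / 2 1 3 4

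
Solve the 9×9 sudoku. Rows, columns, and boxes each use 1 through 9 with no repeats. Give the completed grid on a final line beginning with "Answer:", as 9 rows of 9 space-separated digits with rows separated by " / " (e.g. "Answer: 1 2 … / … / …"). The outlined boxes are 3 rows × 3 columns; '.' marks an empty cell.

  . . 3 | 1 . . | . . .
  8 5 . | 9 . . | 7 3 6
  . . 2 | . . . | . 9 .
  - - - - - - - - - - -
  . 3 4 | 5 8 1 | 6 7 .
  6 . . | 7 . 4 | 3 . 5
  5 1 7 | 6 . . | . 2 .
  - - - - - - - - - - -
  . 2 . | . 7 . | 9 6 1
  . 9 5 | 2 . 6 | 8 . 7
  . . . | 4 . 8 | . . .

Step 1. [r6c9∈{4,8,9}] row 6 places 8 nowhere but r6c9, so r6c9=8.
Step 2. [r3c9∈{4}] only 4 remains possible at r3c9 ⇒ r3c9=4.
Step 3. [r9c5∈{1,3,5,9}] row 9 places 9 nowhere but r9c5 ⇒ r9c5=9.
Step 4. [r1c9∈{2}] nothing but 2 survives at r1c9 ⇒ r1c9=2.
Step 5. [r1c7∈{5}] r1c7 is down to just 5 ⇒ r1c7=5.
Step 6. [r1c2∈{4,6,7}] across col 2, 4 lands solely at r1c2 ⇒ r1c2=4.
Step 7. [r7c4∈{3}] r7c4 is down to just 3 ⇒ r7c4=3.
Step 8. [r3c5∈{3,5,6}] across col 5, 5 lands solely at r3c5. So r3c5=5.
Step 9. [r8c1∈{1,3,4}] in row 8, 3 fits only at r8c1 ⇒ r8c1=3.
Step 10. [r2c3∈{1}] r2c3's peers cover all but 1. So r2c3=1.
Step 11. [r3c1∈{7}] r3c1 is down to just 7, so r3c1=7.
Step 12. [r5c3∈{8,9}] across row 5, 9 lands solely at r5c3 ⇒ r5c3=9.
Step 13. [r2c5∈{2,4}] row 2 places 4 nowhere but r2c5, so r2c5=4.
Step 14. [r9c3∈{6}] nothing but 6 survives at r9c3, so r9c3=6.
Step 15. [r6c5∈{3}] r6c5 is down to just 3, so r6c5=3.
Step 16. [r4c1∈{2}] r4c1 is down to just 2, so r4c1=2.
Step 17. [r3c2∈{6}] r3c2's peers cover all but 6 ⇒ r3c2=6.
Step 18. [r9c1∈{1}] r9c1 is down to just 1 ⇒ r9c1=1.
Step 19. [r3c6∈{3}] r3c6 is down to just 3 ⇒ r3c6=3.
Step 20. [r9c9∈{3}] r9c9 is down to just 3. So r9c9=3.
Step 21. [r9c8∈{5}] only 5 remains possible at r9c8 ⇒ r9c8=5.
Step 22. [r5c2∈{8}] only 8 remains possible at r5c2, so r5c2=8.
Step 23. [r5c8∈{1}] only 1 remains possible at r5c8 ⇒ r5c8=1.
Step 24. [r4c9∈{9}] r4c9 is down to just 9. So r4c9=9.
Step 25. [r3c7∈{1}] r3c7's peers cover all but 1, so r3c7=1.
Step 26. [r3c4∈{8}] r3c4 has the single candidate 8 ⇒ r3c4=8.
Step 27. [r1c8∈{8}] nothing but 8 survives at r1c8, so r1c8=8.
Step 28. [r1c6∈{7}] r1c6's peers cover all but 7. So r1c6=7.
Step 29. [r8c5∈{1}] r8c5 has the single candidate 1 ⇒ r8c5=1.
Step 30. [r7c6∈{5}] nothing but 5 survives at r7c6, so r7c6=5.
Step 31. [r6c6∈{9}] nothing but 9 survives at r6c6. So r6c6=9.
Step 32. [r5c5∈{2}] nothing but 2 survives at r5c5 ⇒ r5c5=2.
Step 33. [r9c7∈{2}] r9c7 is down to just 2 ⇒ r9c7=2.
Step 34. [r8c8∈{4}] r8c8 is down to just 4 ⇒ r8c8=4.
Step 35. [r7c3∈{8}] nothing but 8 survives at r7c3. So r7c3=8.
Step 36. [r6c7∈{4}] r6c7 is down to just 4, so r6c7=4.
Step 37. [r1c5∈{6}] r1c5's peers cover all but 6 ⇒ r1c5=6.
Step 38. [r2c6∈{2}] r2c6 has the single candidate 2 ⇒ r2c6=2.
Step 39. [r7c1∈{4}] r7c1 is down to just 4. So r7c1=4.
Step 40. [r1c1∈{9}] r1c1 is down to just 9 ⇒ r1c1=9.
Step 41. [r9c2∈{7}] nothing but 7 survives at r9c2 ⇒ r9c2=7.

Answer: 9 4 3 1 6 7 5 8 2 / 8 5 1 9 4 2 7 3 6 / 7 6 2 8 5 3 1 9 4 / 2 3 4 5 8 1 6 7 9 / 6 8 9 7 2 4 3 1 5 / 5 1 7 6 3 9 4 2 8 / 4 2 8 3 7 5 9 6 1 / 3 9 5 2 1 6 8 4 7 / 1 7 6 4 9 8 2 5 3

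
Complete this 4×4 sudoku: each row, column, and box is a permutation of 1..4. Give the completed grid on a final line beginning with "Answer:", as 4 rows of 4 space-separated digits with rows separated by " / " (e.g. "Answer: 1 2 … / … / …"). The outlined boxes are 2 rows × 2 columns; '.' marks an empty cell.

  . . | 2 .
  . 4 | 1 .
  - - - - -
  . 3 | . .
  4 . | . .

Step 1. [r4c2∈{1,2}] col 2 places 2 nowhere but r4c2. So r4c2=2.
Step 2. [r2c4∈{3}] r2c4 is down to just 3. So r2c4=3.
Step 3. [r3c1∈{1}] r3c1 has the single candidate 1, so r3c1=1.
Step 4. [r3c3∈{4}] r3c3's peers cover all but 4. So r3c3=4.
Step 5. [r1c1∈{3}] r1c1's peers cover all but 3, so r1c1=3.
Step 6. [r4c4∈{1}] r4c4's peers cover all but 1. So r4c4=1.
Step 7. [r1c2∈{1}] only 1 remains possible at r1c2. So r1c2=1.
Step 8. [r1c4∈{4}] only 4 remains possible at r1c4, so r1c4=4.
Step 9. [r4c3∈{3}] r4c3's peers cover all but 3. So r4c3=3.
Step 10. [r3c4∈{2}] r3c4 has the single candidate 2 ⇒ r3c4=2.
Step 11. [r2c1∈{2}] r2c1's peers cover all but 2. So r2c1=2.

Answer: 3 1 2 4 / 2 4 1 3 / 1 3 4 2 / 4 2 3 1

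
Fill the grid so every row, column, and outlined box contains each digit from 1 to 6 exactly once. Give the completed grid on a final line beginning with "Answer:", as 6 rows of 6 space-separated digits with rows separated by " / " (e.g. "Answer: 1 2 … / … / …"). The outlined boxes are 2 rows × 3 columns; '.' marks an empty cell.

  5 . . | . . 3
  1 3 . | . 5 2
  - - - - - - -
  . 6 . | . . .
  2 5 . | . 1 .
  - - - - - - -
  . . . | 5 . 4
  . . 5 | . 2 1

Step 1. [r3c3∈{1,3,4}] r3c3 is the only open cell in row 3 admitting 1, so r3c3=1.
Step 2. [r1c4∈{1,4,6}] r1c4 is the only open cell in row 1 admitting 1. So r1c4=1.
Step 3. [r6c2∈{4}] only 4 remains possible at r6c2. So r6c2=4.
Step 4. [r3c1∈{3,4}] col 1 places 4 nowhere but r3c1, so r3c1=4.
Step 5. [r3c5∈{3}] r3c5 is down to just 3. So r3c5=3.
Step 6. [r5c5∈{6}] r5c5 is down to just 6 ⇒ r5c5=6.
Step 7. [r2c4∈{4,6}] box 2 places 6 nowhere but r2c4 ⇒ r2c4=6.
Step 8. [r5c1∈{3}] only 3 remains possible at r5c1 ⇒ r5c1=3.
Step 9. [r5c3∈{2}] only 2 remains possible at r5c3. So r5c3=2.
Step 10. [r1c5∈{4}] r1c5 is down to just 4, so r1c5=4.
Step 11. [r1c2∈{2}] only 2 remains possible at r1c2, so r1c2=2.
Step 12. [r4c3∈{3}] only 3 remains possible at r4c3 ⇒ r4c3=3.
Step 13. [r6c1∈{6}] only 6 remains possible at r6c1 ⇒ r6c1=6.
Step 14. [r2c3∈{4}] r2c3 is down to just 4, so r2c3=4.
Step 15. [r3c6∈{5}] only 5 remains possible at r3c6, so r3c6=5.
Step 16. [r4c6∈{6}] nothing but 6 survives at r4c6 ⇒ r4c6=6.
Step 17. [r5c2∈{1}] nothing but 1 survives at r5c2 ⇒ r5c2=1.
Step 18. [r4c4∈{4}] nothing but 4 survives at r4c4 ⇒ r4c4=4.
Step 19. [r1c3∈{6}] r1c3's peers cover all but 6 ⇒ r1c3=6.
Step 20. [r3c4∈{2}] nothing but 2 survives at r3c4. So r3c4=2.
Step 21. [r6c4∈{3}] r6c4 is down to just 3, so r6c4=3.

Answer: 5 2 6 1 4 3 / 1 3 4 6 5 2 / 4 6 1 2 3 5 / 2 5 3 4 1 6 / 3 1 2 5 6 4 / 6 4 5 3 2 1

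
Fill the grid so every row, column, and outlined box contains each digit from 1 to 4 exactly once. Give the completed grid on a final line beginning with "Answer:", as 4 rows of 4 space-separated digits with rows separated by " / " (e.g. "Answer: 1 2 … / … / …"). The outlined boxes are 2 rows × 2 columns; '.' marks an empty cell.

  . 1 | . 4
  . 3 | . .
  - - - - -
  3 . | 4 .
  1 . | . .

Step 1. [r1c3∈{2,3}] r1c3 is the only open cell in row 1 admitting 3, so r1c3=3.
Step 2. [r4c3∈{2}] r4c3 has the single candidate 2 ⇒ r4c3=2.
Step 3. [r2c4∈{1,2}] in col 4, 2 fits only at r2c4, so r2c4=2.
Step 4. [r4c4∈{3}] r4c4 has the single candidate 3, so r4c4=3.
Step 5. [r3c4∈{1}] nothing but 1 survives at r3c4, so r3c4=1.
Step 6. [r1c1∈{2}] nothing but 2 survives at r1c1, so r1c1=2.
Step 7. [r3c2∈{2}] r3c2 is down to just 2, so r3c2=2.
Step 8. [r2c1∈{4}] only 4 remains possible at r2c1, so r2c1=4.
Step 9. [r4c2∈{4}] r4c2's peers cover all but 4, so r4c2=4.
Step 10. [r2c3∈{1}] r2c3 is down to just 1. So r2c3=1.

Answer: 2 1 3 4 / 4 3 1 2 / 3 2 4 1 / 1 4 2 3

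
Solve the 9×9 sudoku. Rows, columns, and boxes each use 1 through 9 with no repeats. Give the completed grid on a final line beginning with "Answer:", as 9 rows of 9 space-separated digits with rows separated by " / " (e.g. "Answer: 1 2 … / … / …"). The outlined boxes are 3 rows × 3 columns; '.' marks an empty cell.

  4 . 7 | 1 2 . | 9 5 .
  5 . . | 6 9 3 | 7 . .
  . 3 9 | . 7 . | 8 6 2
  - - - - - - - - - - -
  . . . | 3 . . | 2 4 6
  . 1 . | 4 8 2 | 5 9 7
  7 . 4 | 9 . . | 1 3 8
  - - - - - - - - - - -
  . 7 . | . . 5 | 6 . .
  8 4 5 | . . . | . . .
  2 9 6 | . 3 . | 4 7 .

Step 1. [r8c6∈{1,6,7,9}] across col 6, 9 lands solely at r8c6, so r8c6=9.
Step 2. [r2c8∈{1}] nothing but 1 survives at r2c8. So r2c8=1.
Step 3. [r7c3∈{1,3}] r7c3 is the only open cell in col 3 admitting 1 ⇒ r7c3=1.
Step 4. [r6c2∈{2,5,6}] across row 6, 2 lands solely at r6c2, so r6c2=2.
Step 5. [r2c2∈{8}] only 8 remains possible at r2c2. So r2c2=8.
Step 6. [r8c8∈{2}] r8c8's peers cover all but 2, so r8c8=2.
Step 7. [r6c5∈{5,6}] 5 has one home in row 6: r6c5 ⇒ r6c5=5.
Step 8. [r9c4∈{8}] r9c4 is down to just 8. So r9c4=8.
Step 9. [r9c6∈{1}] nothing but 1 survives at r9c6. So r9c6=1.
Step 10. [r7c1∈{3}] nothing but 3 survives at r7c1 ⇒ r7c1=3.
Step 11. [r1c9∈{3}] only 3 remains possible at r1c9. So r1c9=3.
Step 12. [r4c2∈{5}] r4c2's peers cover all but 5. So r4c2=5.
Step 13. [r8c7∈{3}] r8c7 has the single candidate 3. So r8c7=3.
Step 14. [r3c6∈{4}] nothing but 4 survives at r3c6, so r3c6=4.
Step 15. [r4c6∈{7}] r4c6 is down to just 7, so r4c6=7.
Step 16. [r2c9∈{4}] r2c9's peers cover all but 4 ⇒ r2c9=4.
Step 17. [r8c4∈{7}] r8c4's peers cover all but 7, so r8c4=7.
Step 18. [r5c3∈{3}] r5c3's peers cover all but 3 ⇒ r5c3=3.
Step 19. [r4c5∈{1}] r4c5 has the single candidate 1, so r4c5=1.
Step 20. [r7c5∈{4}] r7c5 has the single candidate 4. So r7c5=4.
Step 21. [r2c3∈{2}] r2c3 is down to just 2. So r2c3=2.
Step 22. [r7c9∈{9}] r7c9 is down to just 9. So r7c9=9.
Step 23. [r7c4∈{2}] only 2 remains possible at r7c4 ⇒ r7c4=2.
Step 24. [r5c1∈{6}] r5c1 is down to just 6. So r5c1=6.
Step 25. [r1c2∈{6}] r1c2's peers cover all but 6 ⇒ r1c2=6.
Step 26. [r1c6∈{8}] nothing but 8 survives at r1c6 ⇒ r1c6=8.
Step 27. [r7c8∈{8}] only 8 remains possible at r7c8 ⇒ r7c8=8.
Step 28. [r4c1∈{9}] nothing but 9 survives at r4c1, so r4c1=9.
Step 29. [r3c1∈{1}] r3c1 is down to just 1. So r3c1=1.
Step 30. [r6c6∈{6}] r6c6's peers cover all but 6. So r6c6=6.
Step 31. [r3c4∈{5}] r3c4 has the single candidate 5, so r3c4=5.
Step 32. [r9c9∈{5}] r9c9 is down to just 5. So r9c9=5.
Step 33. [r8c5∈{6}] r8c5's peers cover all but 6 ⇒ r8c5=6.
Step 34. [r8c9∈{1}] nothing but 1 survives at r8c9, so r8c9=1.
Step 35. [r4c3∈{8}] r4c3's peers cover all but 8, so r4c3=8.

Answer: 4 6 7 1 2 8 9 5 3 / 5 8 2 6 9 3 7 1 4 / 1 3 9 5 7 4 8 6 2 / 9 5 8 3 1 7 2 4 6 / 6 1 3 4 8 2 5 9 7 / 7 2 4 9 5 6 1 3 8 / 3 7 1 2 4 5 6 8 9 / 8 4 5 7 6 9 3 2 1 / 2 9 6 8 3 1 4 7 5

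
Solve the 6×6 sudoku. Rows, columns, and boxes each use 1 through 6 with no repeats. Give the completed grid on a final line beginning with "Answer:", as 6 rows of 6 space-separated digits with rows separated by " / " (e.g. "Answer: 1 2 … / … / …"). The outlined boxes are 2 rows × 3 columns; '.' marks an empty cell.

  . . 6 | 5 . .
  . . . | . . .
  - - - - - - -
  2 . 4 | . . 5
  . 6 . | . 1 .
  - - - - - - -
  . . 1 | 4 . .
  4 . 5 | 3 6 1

Step 1. [r2c3∈{2,3}] r2c3 is the only open cell in col 3 admitting 2, so r2c3=2.
Step 2. [r4c6∈{2,3,4}] row 4 places 4 nowhere but r4c6, so r4c6=4.
Step 3. [r2c2∈{1,3,4,5}] r2c2 is the only open cell in col 2 admitting 5. So r2c2=5.
Step 4. [r3c5∈{3}] r3c5 has the single candidate 3. So r3c5=3.
Step 5. [r5c6∈{2}] r5c6 has the single candidate 2 ⇒ r5c6=2.
Step 6. [r1c2∈{1,3,4}] across col 2, 4 lands solely at r1c2 ⇒ r1c2=4.
Step 7. [r1c1∈{1,3}] in row 1, 1 fits only at r1c1, so r1c1=1.
Step 8. [r2c1∈{3}] nothing but 3 survives at r2c1, so r2c1=3.
Step 9. [r3c4∈{6}] nothing but 6 survives at r3c4 ⇒ r3c4=6.
Step 10. [r2c6∈{6}] r2c6's peers cover all but 6 ⇒ r2c6=6.
Step 11. [r4c4∈{2}] only 2 remains possible at r4c4 ⇒ r4c4=2.
Step 12. [r3c2∈{1}] r3c2 has the single candidate 1 ⇒ r3c2=1.
Step 13. [r4c3∈{3}] only 3 remains possible at r4c3, so r4c3=3.
Step 14. [r4c1∈{5}] nothing but 5 survives at r4c1, so r4c1=5.
Step 15. [r5c1∈{6}] only 6 remains possible at r5c1, so r5c1=6.
Step 16. [r2c5∈{4}] nothing but 4 survives at r2c5, so r2c5=4.
Step 17. [r2c4∈{1}] only 1 remains possible at r2c4, so r2c4=1.
Step 18. [r6c2∈{2}] nothing but 2 survives at r6c2, so r6c2=2.
Step 19. [r5c5∈{5}] r5c5 is down to just 5. So r5c5=5.
Step 20. [r1c6∈{3}] r1c6's peers cover all but 3. So r1c6=3.
Step 21. [r5c2∈{3}] only 3 remains possible at r5c2, so r5c2=3.
Step 22. [r1c5∈{2}] r1c5 is down to just 2. So r1c5=2.

Answer: 1 4 6 5 2 3 / 3 5 2 1 4 6 / 2 1 4 6 3 5 / 5 6 3 2 1 4 / 6 3 1 4 5 2 / 4 2 5 3 6 1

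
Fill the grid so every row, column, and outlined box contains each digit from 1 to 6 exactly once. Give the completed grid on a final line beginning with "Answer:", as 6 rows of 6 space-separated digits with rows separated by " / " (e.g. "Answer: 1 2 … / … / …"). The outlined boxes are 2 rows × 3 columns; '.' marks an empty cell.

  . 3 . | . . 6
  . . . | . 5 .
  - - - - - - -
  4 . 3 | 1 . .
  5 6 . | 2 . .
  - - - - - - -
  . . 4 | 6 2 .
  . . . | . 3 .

Step 1. [r2c6∈{1,2,3,4}] 2 has one home in col 6: r2c6. So r2c6=2.
Step 2. [r6c4∈{4,5}] col 4 places 5 nowhere but r6c4. So r6c4=5.
Step 3. [r1c5∈{1,4}] r1c5 is the only open cell in col 5 admitting 1. So r1c5=1.
Step 4. [r5c6∈{1}] nothing but 1 survives at r5c6 ⇒ r5c6=1.
Step 5. [r1c1∈{2}] only 2 remains possible at r1c1. So r1c1=2.
Step 6. [r6c3∈{1,2,6}] 2 has one home in col 3: r6c3 ⇒ r6c3=2.
Step 7. [r6c1∈{1,6}] 6 has one home in row 6: r6c1 ⇒ r6c1=6.
Step 8. [r2c1∈{1}] r2c1 has the single candidate 1 ⇒ r2c1=1.
Step 9. [r2c4∈{3,4}] in row 2, 3 fits only at r2c4 ⇒ r2c4=3.
Step 10. [r4c5∈{4}] nothing but 4 survives at r4c5, so r4c5=4.
Step 11. [r2c3∈{6}] nothing but 6 survives at r2c3. So r2c3=6.
Step 12. [r1c3∈{5}] nothing but 5 survives at r1c3, so r1c3=5.
Step 13. [r6c2∈{1}] r6c2 has the single candidate 1, so r6c2=1.
Step 14. [r5c1∈{3}] nothing but 3 survives at r5c1. So r5c1=3.
Step 15. [r2c2∈{4}] nothing but 4 survives at r2c2. So r2c2=4.
Step 16. [r4c3∈{1}] nothing but 1 survives at r4c3, so r4c3=1.
Step 17. [r1c4∈{4}] r1c4 is down to just 4, so r1c4=4.
Step 18. [r3c6∈{5}] only 5 remains possible at r3c6 ⇒ r3c6=5.
Step 19. [r3c2∈{2}] only 2 remains possible at r3c2. So r3c2=2.
Step 20. [r5c2∈{5}] r5c2's peers cover all but 5 ⇒ r5c2=5.
Step 21. [r4c6∈{3}] r4c6 is down to just 3, so r4c6=3.
Step 22. [r6c6∈{4}] r6c6's peers cover all but 4, so r6c6=4.
Step 23. [r3c5∈{6}] r3c5 is down to just 6. So r3c5=6.

Answer: 2 3 5 4 1 6 / 1 4 6 3 5 2 / 4 2 3 1 6 5 / 5 6 1 2 4 3 / 3 5 4 6 2 1 / 6 1 2 5 3 4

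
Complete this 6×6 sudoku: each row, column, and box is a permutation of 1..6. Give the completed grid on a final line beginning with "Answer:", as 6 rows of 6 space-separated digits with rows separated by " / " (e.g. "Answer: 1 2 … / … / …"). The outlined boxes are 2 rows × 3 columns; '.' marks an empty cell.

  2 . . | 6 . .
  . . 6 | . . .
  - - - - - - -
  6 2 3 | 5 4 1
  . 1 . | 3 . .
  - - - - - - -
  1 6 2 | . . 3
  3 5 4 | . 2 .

Step 1. [r2c4∈{1,2,4}] across col 4, 2 lands solely at r2c4, so r2c4=2.
Step 2. [r2c5∈{1,3,5}] 1 has one home in row 2: r2c5 ⇒ r2c5=1.
Step 3. [r4c1∈{4,5}] across row 4, 4 lands solely at r4c1, so r4c1=4.
Step 4. [r2c2∈{3,4}] across row 2, 3 lands solely at r2c2. So r2c2=3.
Step 5. [r2c6∈{4,5}] 4 has one home in row 2: r2c6. So r2c6=4.
Step 6. [r1c6∈{5}] nothing but 5 survives at r1c6, so r1c6=5.
Step 7. [r4c5∈{6}] nothing but 6 survives at r4c5 ⇒ r4c5=6.
Step 8. [r4c3∈{5}] r4c3 has the single candidate 5, so r4c3=5.
Step 9. [r4c6∈{2}] nothing but 2 survives at r4c6. So r4c6=2.
Step 10. [r6c6∈{6}] only 6 remains possible at r6c6. So r6c6=6.
Step 11. [r2c1∈{5}] r2c1 has the single candidate 5, so r2c1=5.
Step 12. [r1c5∈{3}] r1c5 is down to just 3. So r1c5=3.
Step 13. [r5c5∈{5}] r5c5's peers cover all but 5 ⇒ r5c5=5.
Step 14. [r5c4∈{4}] r5c4's peers cover all but 4. So r5c4=4.
Step 15. [r6c4∈{1}] nothing but 1 survives at r6c4. So r6c4=1.
Step 16. [r1c3∈{1}] r1c3 is down to just 1, so r1c3=1.
Step 17. [r1c2∈{4}] nothing but 4 survives at r1c2. So r1c2=4.

Answer: 2 4 1 6 3 5 / 5 3 6 2 1 4 / 6 2 3 5 4 1 / 4 1 5 3 6 2 / 1 6 2 4 5 3 / 3 5 4 1 2 6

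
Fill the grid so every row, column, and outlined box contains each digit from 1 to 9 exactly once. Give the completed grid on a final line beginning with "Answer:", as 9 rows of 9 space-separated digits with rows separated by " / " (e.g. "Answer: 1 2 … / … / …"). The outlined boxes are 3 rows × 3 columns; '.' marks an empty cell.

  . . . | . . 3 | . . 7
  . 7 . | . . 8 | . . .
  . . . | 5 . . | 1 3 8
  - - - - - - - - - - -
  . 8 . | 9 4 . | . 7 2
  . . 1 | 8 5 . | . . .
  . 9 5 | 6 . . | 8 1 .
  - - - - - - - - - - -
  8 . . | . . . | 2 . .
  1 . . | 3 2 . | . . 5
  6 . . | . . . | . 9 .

Step 1. [r8c2∈{4}] r8c2's peers cover all but 4 ⇒ r8c2=4.
Step 2. [r4c1∈{3}] nothing but 3 survives at r4c1 ⇒ r4c1=3.
Step 3. [r2c3∈{2,3,4,6,9}] 3 has one home in row 2: r2c3. So r2c3=3.
Step 4. [r1c2∈{1,2,5,6}] col 2 places 1 nowhere but r1c2. So r1c2=1.
Step 5. [r4c3∈{6}] only 6 remains possible at r4c3 ⇒ r4c3=6.
Step 6. [r5c2∈{2}] r5c2's peers cover all but 2 ⇒ r5c2=2.
Step 7. [r5c6∈{7}] only 7 remains possible at r5c6 ⇒ r5c6=7.
Step 8. [r5c1∈{4}] r5c1 has the single candidate 4 ⇒ r5c1=4.
Step 9. [r5c8∈{6}] only 6 remains possible at r5c8. So r5c8=6.
Step 10. [r7c8∈{4}] r7c8's peers cover all but 4, so r7c8=4.
Step 11. [r3c5∈{6,7,9}] in row 3, 7 fits only at r3c5 ⇒ r3c5=7.
Step 12. [r1c3∈{2,4,8,9}] row 1 places 8 nowhere but r1c3 ⇒ r1c3=8.
Step 13. [r3c3∈{2,4,9}] col 3 places 4 nowhere but r3c3, so r3c3=4.
Step 14. [r9c6∈{1,4,5}] across col 6, 4 lands solely at r9c6, so r9c6=4.
Step 15. [r7c6∈{1,5,6,9}] across col 6, 5 lands solely at r7c6. So r7c6=5.
Step 16. [r4c7∈{5}] r4c7 has the single candidate 5. So r4c7=5.
Step 17. [r6c9∈{3,4}] 4 has one home in row 6: r6c9 ⇒ r6c9=4.
Step 18. [r7c2∈{3}] r7c2's peers cover all but 3, so r7c2=3.
Step 19. [r7c5∈{1,6,9}] the pair r7c4,r9c4 in box 8 locks {1,7} between them. So r7c5≠1.
Step 20. [r9c3∈{2,7}] r7c3 and r8c3 in col 3 both hold exactly {7,9}; those values are spoken for, so r9c3≠7.
Step 21. [r9c5∈{1,8}] r7c4 and r9c4 in box 8 both hold exactly {1,7}; those values are spoken for ⇒ r9c5≠1.
Step 22. [r2c5∈{1,6,9}] col 5 places 1 nowhere but r2c5 ⇒ r2c5=1.
Step 23. [r3c6∈{2,6,9}] the pair r1c4,r2c4 in box 2 locks {2,4} between them. So r3c6≠2.
Step 24. [r3c1∈{2,9}] across row 3, 2 lands solely at r3c1. So r3c1=2.
Step 25. [r3c6∈{6,9}] row 3 places 9 nowhere but r3c6 ⇒ r3c6=9.
Step 26. [r7c5∈{6,9}] across col 5, 9 lands solely at r7c5. So r7c5=9.
Step 27. [r7c9∈{1,6}] across row 7, 6 lands solely at r7c9. So r7c9=6.
Step 28. [r2c9∈{9}] nothing but 9 survives at r2c9 ⇒ r2c9=9.
Step 29. [r9c9∈{1,3}] r9c9 is the only open cell in col 9 admitting 1 ⇒ r9c9=1.
Step 30. [r2c1∈{5}] r2c1's peers cover all but 5. So r2c1=5.
Step 31. [r2c7∈{4,6}] 6 has one home in row 2: r2c7, so r2c7=6.
Step 32. [r9c4∈{7}] r9c4 is down to just 7 ⇒ r9c4=7.
Step 33. [r2c8∈{2}] r2c8 has the single candidate 2, so r2c8=2.
Step 34. [r9c7∈{3}] r9c7 has the single candidate 3 ⇒ r9c7=3.
Step 35. [r1c7∈{4}] r1c7's peers cover all but 4, so r1c7=4.
Step 36. [r8c7∈{7}] nothing but 7 survives at r8c7. So r8c7=7.
Step 37. [r1c8∈{5}] r1c8 is down to just 5, so r1c8=5.
Step 38. [r9c2∈{5}] nothing but 5 survives at r9c2, so r9c2=5.
Step 39. [r5c9∈{3}] r5c9's peers cover all but 3, so r5c9=3.
Step 40. [r8c3∈{9}] r8c3 has the single candidate 9. So r8c3=9.
Step 41. [r6c5∈{3}] r6c5 has the single candidate 3. So r6c5=3.
Step 42. [r8c6∈{6}] r8c6 has the single candidate 6, so r8c6=6.
Step 43. [r3c2∈{6}] r3c2 is down to just 6, so r3c2=6.
Step 44. [r9c3∈{2}] only 2 remains possible at r9c3, so r9c3=2.
Step 45. [r4c6∈{1}] nothing but 1 survives at r4c6. So r4c6=1.
Step 46. [r6c6∈{2}] nothing but 2 survives at r6c6. So r6c6=2.
Step 47. [r1c4∈{2}] r1c4's peers cover all but 2 ⇒ r1c4=2.
Step 48. [r7c3∈{7}] r7c3 is down to just 7, so r7c3=7.
Step 49. [r5c7∈{9}] only 9 remains possible at r5c7 ⇒ r5c7=9.
Step 50. [r1c5∈{6}] r1c5 is down to just 6. So r1c5=6.
Step 51. [r7c4∈{1}] r7c4's peers cover all but 1, so r7c4=1.
Step 52. [r9c5∈{8}] r9c5 has the single candidate 8, so r9c5=8.
Step 53. [r2c4∈{4}] r2c4 is down to just 4. So r2c4=4.
Step 54. [r8c8∈{8}] r8c8 is down to just 8. So r8c8=8.
Step 55. [r6c1∈{7}] nothing but 7 survives at r6c1 ⇒ r6c1=7.
Step 56. [r1c1∈{9}] r1c1 is down to just 9 ⇒ r1c1=9.

Answer: 9 1 8 2 6 3 4 5 7 / 5 7 3 4 1 8 6 2 9 / 2 6 4 5 7 9 1 3 8 / 3 8 6 9 4 1 5 7 2 / 4 2 1 8 5 7 9 6 3 / 7 9 5 6 3 2 8 1 4 / 8 3 7 1 9 5 2 4 6 / 1 4 9 3 2 6 7 8 5 / 6 5 2 7 8 4 3 9 1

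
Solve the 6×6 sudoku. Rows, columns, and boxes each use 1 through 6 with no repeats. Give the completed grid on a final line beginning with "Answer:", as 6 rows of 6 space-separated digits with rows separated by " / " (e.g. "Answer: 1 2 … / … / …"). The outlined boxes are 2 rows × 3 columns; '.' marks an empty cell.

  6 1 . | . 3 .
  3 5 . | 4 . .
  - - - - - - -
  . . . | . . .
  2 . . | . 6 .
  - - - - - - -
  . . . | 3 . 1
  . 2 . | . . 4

Step 1. [r3c5∈{1,2,4,5}] in col 5, 4 fits only at r3c5. So r3c5=4.
Step 2. [r6c3∈{1,3,5,6}] r6c3 is the only open cell in row 6 admitting 3, so r6c3=3.
Step 3. [r6c5∈{5}] r6c5's peers cover all but 5, so r6c5=5.
Step 4. [r2c3∈{2}] nothing but 2 survives at r2c3 ⇒ r2c3=2.
Step 5. [r5c1∈{4,5}] r5c1 is the only open cell in col 1 admitting 4. So r5c1=4.
Step 6. [r3c1∈{1,5}] col 1 places 5 nowhere but r3c1 ⇒ r3c1=5.
Step 7. [r4c2∈{3,4}] 4 has one home in col 2: r4c2 ⇒ r4c2=4.
Step 8. [r3c2∈{3,6}] r3c2 is the only open cell in col 2 admitting 3. So r3c2=3.
Step 9. [r3c3∈{1,6}] r3c3 is the only open cell in row 3 admitting 6. So r3c3=6.
Step 10. [r3c4∈{1,2}] r3c4 is the only open cell in row 3 admitting 1, so r3c4=1.
Step 11. [r1c4∈{2,5}] in col 4, 2 fits only at r1c4. So r1c4=2.
Step 12. [r1c6∈{5}] nothing but 5 survives at r1c6, so r1c6=5.
Step 13. [r6c4∈{6}] r6c4's peers cover all but 6 ⇒ r6c4=6.
Step 14. [r4c6∈{3}] nothing but 3 survives at r4c6. So r4c6=3.
Step 15. [r4c3∈{1}] nothing but 1 survives at r4c3. So r4c3=1.
Step 16. [r5c5∈{2}] nothing but 2 survives at r5c5 ⇒ r5c5=2.
Step 17. [r6c1∈{1}] r6c1 has the single candidate 1 ⇒ r6c1=1.
Step 18. [r4c4∈{5}] nothing but 5 survives at r4c4. So r4c4=5.
Step 19. [r1c3∈{4}] only 4 remains possible at r1c3, so r1c3=4.
Step 20. [r5c2∈{6}] r5c2's peers cover all but 6. So r5c2=6.
Step 21. [r2c6∈{6}] nothing but 6 survives at r2c6 ⇒ r2c6=6.
Step 22. [r3c6∈{2}] r3c6's peers cover all but 2 ⇒ r3c6=2.
Step 23. [r2c5∈{1}] only 1 remains possible at r2c5 ⇒ r2c5=1.
Step 24. [r5c3∈{5}] r5c3's peers cover all but 5, so r5c3=5.

Answer: 6 1 4 2 3 5 / 3 5 2 4 1 6 / 5 3 6 1 4 2 / 2 4 1 5 6 3 / 4 6 5 3 2 1 / 1 2 3 6 5 4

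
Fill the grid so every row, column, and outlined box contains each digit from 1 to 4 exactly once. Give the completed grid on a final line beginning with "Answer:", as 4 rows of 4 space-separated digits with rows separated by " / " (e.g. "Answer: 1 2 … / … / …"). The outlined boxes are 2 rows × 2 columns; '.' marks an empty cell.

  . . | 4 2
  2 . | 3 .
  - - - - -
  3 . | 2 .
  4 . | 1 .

Step 1. [r1c1∈{1}] r1c1 is down to just 1, so r1c1=1.
Step 2. [r1c2∈{3}] only 3 remains possible at r1c2, so r1c2=3.
Step 3. [r2c4∈{1}] nothing but 1 survives at r2c4. So r2c4=1.
Step 4. [r3c4∈{4}] only 4 remains possible at r3c4 ⇒ r3c4=4.
Step 5. [r4c4∈{3}] r4c4's peers cover all but 3, so r4c4=3.
Step 6. [r4c2∈{2}] r4c2's peers cover all but 2. So r4c2=2.
Step 7. [r3c2∈{1}] r3c2's peers cover all but 1, so r3c2=1.
Step 8. [r2c2∈{4}] r2c2's peers cover all but 4 ⇒ r2c2=4.

Answer: 1 3 4 2 / 2 4 3 1 / 3 1 2 4 / 4 2 1 3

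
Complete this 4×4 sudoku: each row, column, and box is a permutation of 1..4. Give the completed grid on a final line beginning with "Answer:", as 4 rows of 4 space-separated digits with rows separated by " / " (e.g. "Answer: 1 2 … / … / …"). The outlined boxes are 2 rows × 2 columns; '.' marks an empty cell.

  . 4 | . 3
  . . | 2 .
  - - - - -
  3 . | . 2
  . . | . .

Step 1. [r1c3∈{1}] r1c3's peers cover all but 1. So r1c3=1.
Step 2. [r4c1∈{1,2,4}] col 1 places 4 nowhere but r4c1 ⇒ r4c1=4.
Step 3. [r3c2∈{1}] only 1 remains possible at r3c2. So r3c2=1.
Step 4. [r3c3∈{4}] r3c3 has the single candidate 4 ⇒ r3c3=4.
Step 5. [r4c3∈{3}] r4c3's peers cover all but 3, so r4c3=3.
Step 6. [r4c4∈{1}] r4c4's peers cover all but 1 ⇒ r4c4=1.
Step 7. [r2c2∈{3}] nothing but 3 survives at r2c2, so r2c2=3.
Step 8. [r4c2∈{2}] r4c2's peers cover all but 2. So r4c2=2.
Step 9. [r1c1∈{2}] r1c1 is down to just 2, so r1c1=2.
Step 10. [r2c4∈{4}] r2c4 has the single candidate 4, so r2c4=4.
Step 11. [r2c1∈{1}] r2c1 is down to just 1 ⇒ r2c1=1.

Answer: 2 4 1 3 / 1 3 2 4 / 3 1 4 2 / 4 2 3 1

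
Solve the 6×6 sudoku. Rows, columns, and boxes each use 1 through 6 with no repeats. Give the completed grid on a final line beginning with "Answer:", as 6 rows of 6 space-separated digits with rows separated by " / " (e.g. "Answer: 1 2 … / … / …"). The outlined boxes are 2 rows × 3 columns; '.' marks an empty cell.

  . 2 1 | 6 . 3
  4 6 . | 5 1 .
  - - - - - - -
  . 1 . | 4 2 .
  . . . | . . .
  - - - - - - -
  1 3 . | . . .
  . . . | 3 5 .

Step 1. [r4c2∈{4,5}] r4c2 is the only open cell in col 2 admitting 5, so r4c2=5.
Step 2. [r4c3∈{2,3,4,6}] row 4 places 4 nowhere but r4c3, so r4c3=4.
Step 3. [r6c6∈{1,2,4,6}] r6c6 is the only open cell in row 6 admitting 1, so r6c6=1.
Step 4. [r4c6∈{6}] r4c6 is down to just 6. So r4c6=6.
Step 5. [r4c1∈{2,3}] in row 4, 2 fits only at r4c1 ⇒ r4c1=2.
Step 6. [r6c1∈{6}] only 6 remains possible at r6c1. So r6c1=6.
Step 7. [r5c6∈{2,4}] in col 6, 4 fits only at r5c6, so r5c6=4.
Step 8. [r3c3∈{3,6}] across row 3, 6 lands solely at r3c3 ⇒ r3c3=6.
Step 9. [r5c4∈{2}] r5c4 is down to just 2. So r5c4=2.
Step 10. [r3c6∈{5}] nothing but 5 survives at r3c6 ⇒ r3c6=5.
Step 11. [r1c1∈{5}] r1c1 has the single candidate 5, so r1c1=5.
Step 12. [r3c1∈{3}] only 3 remains possible at r3c1, so r3c1=3.
Step 13. [r4c5∈{3}] r4c5's peers cover all but 3 ⇒ r4c5=3.
Step 14. [r5c5∈{6}] r5c5 has the single candidate 6, so r5c5=6.
Step 15. [r1c5∈{4}] r1c5's peers cover all but 4 ⇒ r1c5=4.
Step 16. [r6c3∈{2}] r6c3's peers cover all but 2, so r6c3=2.
Step 17. [r6c2∈{4}] r6c2's peers cover all but 4, so r6c2=4.
Step 18. [r4c4∈{1}] nothing but 1 survives at r4c4. So r4c4=1.
Step 19. [r2c3∈{3}] only 3 remains possible at r2c3 ⇒ r2c3=3.
Step 20. [r5c3∈{5}] r5c3 has the single candidate 5. So r5c3=5.
Step 21. [r2c6∈{2}] only 2 remains possible at r2c6. So r2c6=2.

Answer: 5 2 1 6 4 3 / 4 6 3 5 1 2 / 3 1 6 4 2 5 / 2 5 4 1 3 6 / 1 3 5 2 6 4 / 6 4 2 3 5 1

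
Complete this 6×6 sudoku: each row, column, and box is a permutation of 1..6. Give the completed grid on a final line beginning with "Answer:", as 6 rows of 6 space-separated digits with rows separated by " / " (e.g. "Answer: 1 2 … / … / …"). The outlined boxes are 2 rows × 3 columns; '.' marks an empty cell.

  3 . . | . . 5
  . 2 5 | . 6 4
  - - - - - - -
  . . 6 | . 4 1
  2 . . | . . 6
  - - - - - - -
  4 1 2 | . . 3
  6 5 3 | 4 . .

Step 1. [r4c5∈{3,5}] r4c5 is the only open cell in col 5 admitting 3. So r4c5=3.
Step 2. [r4c3∈{1,4}] r4c3 is the only open cell in row 4 admitting 1 ⇒ r4c3=1.
Step 3. [r4c4∈{5}] r4c4 is down to just 5 ⇒ r4c4=5.
Step 4. [r6c5∈{1,2}] 1 has one home in row 6: r6c5 ⇒ r6c5=1.
Step 5. [r1c4∈{1,2}] across row 1, 1 lands solely at r1c4. So r1c4=1.
Step 6. [r1c2∈{4,6}] row 1 places 6 nowhere but r1c2, so r1c2=6.
Step 7. [r3c2∈{3}] r3c2 is down to just 3, so r3c2=3.
Step 8. [r6c6∈{2}] only 2 remains possible at r6c6. So r6c6=2.
Step 9. [r5c5∈{5}] r5c5 is down to just 5. So r5c5=5.
Step 10. [r3c1∈{5}] r3c1 has the single candidate 5 ⇒ r3c1=5.
Step 11. [r3c4∈{2}] only 2 remains possible at r3c4 ⇒ r3c4=2.
Step 12. [r4c2∈{4}] r4c2 has the single candidate 4. So r4c2=4.
Step 13. [r2c4∈{3}] nothing but 3 survives at r2c4. So r2c4=3.
Step 14. [r2c1∈{1}] r2c1 is down to just 1 ⇒ r2c1=1.
Step 15. [r1c5∈{2}] r1c5's peers cover all but 2 ⇒ r1c5=2.
Step 16. [r1c3∈{4}] r1c3 is down to just 4 ⇒ r1c3=4.
Step 17. [r5c4∈{6}] r5c4 has the single candidate 6, so r5c4=6.

Answer: 3 6 4 1 2 5 / 1 2 5 3 6 4 / 5 3 6 2 4 1 / 2 4 1 5 3 6 / 4 1 2 6 5 3 / 6 5 3 4 1 2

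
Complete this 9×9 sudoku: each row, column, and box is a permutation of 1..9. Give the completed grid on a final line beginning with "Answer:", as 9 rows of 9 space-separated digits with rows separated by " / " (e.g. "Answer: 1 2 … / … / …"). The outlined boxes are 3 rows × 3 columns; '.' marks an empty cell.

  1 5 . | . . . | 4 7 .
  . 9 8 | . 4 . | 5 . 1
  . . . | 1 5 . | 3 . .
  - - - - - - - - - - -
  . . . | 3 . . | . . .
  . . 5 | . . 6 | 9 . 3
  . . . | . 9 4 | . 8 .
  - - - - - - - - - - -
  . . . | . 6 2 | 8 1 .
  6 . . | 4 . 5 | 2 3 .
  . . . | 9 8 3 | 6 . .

Step 1. [r7c4∈{7}] r7c4's peers cover all but 7 ⇒ r7c4=7.
Step 2. [r4c6∈{1,7,8}] r4c6 is the only open cell in col 6 admitting 1 ⇒ r4c6=1.
Step 3. [r5c2∈{1,2,4,7,8}] r5c2 is the only open cell in row 5 admitting 1. So r5c2=1.
Step 4. [r4c7∈{7}] only 7 remains possible at r4c7. So r4c7=7.
Step 5. [r4c5∈{2}] r4c5 has the single candidate 2 ⇒ r4c5=2.
Step 6. [r3c8∈{2,6,9}] col 8 places 9 nowhere but r3c8 ⇒ r3c8=9.
Step 7. [r2c1∈{2,3,7}] in row 2, 3 fits only at r2c1, so r2c1=3.
Step 8. [r9c3∈{1,2,4,7}] in row 9, 1 fits only at r9c3, so r9c3=1.
Step 9. [r5c4∈{8}] r5c4 is down to just 8 ⇒ r5c4=8.
Step 10. [r4c1∈{4,8,9}] across col 1, 8 lands solely at r4c1. So r4c1=8.
Step 11. [r7c1∈{4,5,9}] across col 1, 9 lands solely at r7c1 ⇒ r7c1=9.
Step 12. [r8c3∈{7}] only 7 remains possible at r8c3 ⇒ r8c3=7.
Step 13. [r7c9∈{4,5}] across row 7, 5 lands solely at r7c9 ⇒ r7c9=5.
Step 14. [r9c8∈{4}] only 4 remains possible at r9c8 ⇒ r9c8=4.
Step 15. [r5c1∈{2,4,7}] 4 has one home in row 5: r5c1 ⇒ r5c1=4.
Step 16. [r4c2∈{6}] r4c2's peers cover all but 6. So r4c2=6.
Step 17. [r2c8∈{2,6}] across col 8, 6 lands solely at r2c8. So r2c8=6.
Step 18. [r3c3∈{2,4,6}] row 3 places 6 nowhere but r3c3. So r3c3=6.
Step 19. [r1c3∈{2}] r1c3's peers cover all but 2. So r1c3=2.
Step 20. [r3c1∈{7}] only 7 remains possible at r3c1. So r3c1=7.
Step 21. [r6c1∈{2}] r6c1 is down to just 2. So r6c1=2.
Step 22. [r3c6∈{8}] nothing but 8 survives at r3c6, so r3c6=8.
Step 23. [r7c3∈{3,4}] col 3 places 4 nowhere but r7c3, so r7c3=4.
Step 24. [r6c3∈{3}] r6c3 has the single candidate 3. So r6c3=3.
Step 25. [r4c8∈{5}] nothing but 5 survives at r4c8, so r4c8=5.
Step 26. [r6c2∈{7}] r6c2 has the single candidate 7. So r6c2=7.
Step 27. [r8c9∈{9}] r8c9's peers cover all but 9, so r8c9=9.
Step 28. [r7c2∈{3}] nothing but 3 survives at r7c2, so r7c2=3.
Step 29. [r8c2∈{8}] r8c2 has the single candidate 8, so r8c2=8.
Step 30. [r3c2∈{4}] r3c2 has the single candidate 4. So r3c2=4.
Step 31. [r9c1∈{5}] r9c1's peers cover all but 5. So r9c1=5.
Step 32. [r6c7∈{1}] r6c7 is down to just 1, so r6c7=1.
Step 33. [r9c9∈{7}] r9c9 has the single candidate 7, so r9c9=7.
Step 34. [r1c5∈{3}] r1c5 has the single candidate 3. So r1c5=3.
Step 35. [r5c8∈{2}] r5c8 has the single candidate 2, so r5c8=2.
Step 36. [r2c6∈{7}] only 7 remains possible at r2c6 ⇒ r2c6=7.
Step 37. [r9c2∈{2}] nothing but 2 survives at r9c2. So r9c2=2.
Step 38. [r1c9∈{8}] only 8 remains possible at r1c9. So r1c9=8.
Step 39. [r3c9∈{2}] nothing but 2 survives at r3c9 ⇒ r3c9=2.
Step 40. [r5c5∈{7}] only 7 remains possible at r5c5, so r5c5=7.
Step 41. [r8c5∈{1}] only 1 remains possible at r8c5 ⇒ r8c5=1.
Step 42. [r6c9∈{6}] r6c9 is down to just 6, so r6c9=6.
Step 43. [r4c9∈{4}] r4c9 has the single candidate 4, so r4c9=4.
Step 44. [r6c4∈{5}] r6c4's peers cover all but 5, so r6c4=5.
Step 45. [r1c4∈{6}] r1c4 is down to just 6, so r1c4=6.
Step 46. [r4c3∈{9}] r4c3's peers cover all but 9. So r4c3=9.
Step 47. [r2c4∈{2}] r2c4's peers cover all but 2, so r2c4=2.
Step 48. [r1c6∈{9}] only 9 remains possible at r1c6, so r1c6=9.

Answer: 1 5 2 6 3 9 4 7 8 / 3 9 8 2 4 7 5 6 1 / 7 4 6 1 5 8 3 9 2 / 8 6 9 3 2 1 7 5 4 / 4 1 5 8 7 6 9 2 3 / 2 7 3 5 9 4 1 8 6 / 9 3 4 7 6 2 8 1 5 / 6 8 7 4 1 5 2 3 9 / 5 2 1 9 8 3 6 4 7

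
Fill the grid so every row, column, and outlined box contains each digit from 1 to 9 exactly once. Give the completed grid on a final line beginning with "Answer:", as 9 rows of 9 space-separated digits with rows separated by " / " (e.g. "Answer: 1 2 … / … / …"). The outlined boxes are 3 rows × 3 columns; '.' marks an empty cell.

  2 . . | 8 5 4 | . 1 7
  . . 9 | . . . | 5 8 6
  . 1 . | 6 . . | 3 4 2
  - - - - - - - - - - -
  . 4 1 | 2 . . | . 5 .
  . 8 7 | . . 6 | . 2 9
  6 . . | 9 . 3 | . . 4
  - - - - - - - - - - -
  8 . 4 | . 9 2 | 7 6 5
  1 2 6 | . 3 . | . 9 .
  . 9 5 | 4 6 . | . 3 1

Step 1. [r3c5∈{7}] r3c5's peers cover all but 7, so r3c5=7.
Step 2. [r4c5∈{8}] r4c5's peers cover all but 8, so r4c5=8.
Step 3. [r6c5∈{1}] r6c5 is down to just 1. So r6c5=1.
Step 4. [r8c4∈{5,7}] 7 has one home in col 4: r8c4, so r8c4=7.
Step 5. [r2c4∈{1,3}] 3 has one home in col 4: r2c4, so r2c4=3.
Step 6. [r8c9∈{8}] r8c9's peers cover all but 8. So r8c9=8.
Step 7. [r5c1∈{3,5}] across row 5, 3 lands solely at r5c1, so r5c1=3.
Step 8. [r2c2∈{7}] nothing but 7 survives at r2c2. So r2c2=7.
Step 9. [r1c2∈{3,6}] across row 1, 6 lands solely at r1c2 ⇒ r1c2=6.
Step 10. [r2c5∈{2}] r2c5 has the single candidate 2. So r2c5=2.
Step 11. [r6c8∈{7}] only 7 remains possible at r6c8. So r6c8=7.
Step 12. [r4c1∈{9}] r4c1 is down to just 9, so r4c1=9.
Step 13. [r6c3∈{2}] r6c3 is down to just 2 ⇒ r6c3=2.
Step 14. [r2c6∈{1}] r2c6 has the single candidate 1 ⇒ r2c6=1.
Step 15. [r5c7∈{1}] r5c7 has the single candidate 1 ⇒ r5c7=1.
Step 16. [r8c7∈{4}] only 4 remains possible at r8c7 ⇒ r8c7=4.
Step 17. [r6c2∈{5}] only 5 remains possible at r6c2. So r6c2=5.
Step 18. [r3c3∈{8}] only 8 remains possible at r3c3 ⇒ r3c3=8.
Step 19. [r5c5∈{4}] r5c5 has the single candidate 4. So r5c5=4.
Step 20. [r4c7∈{6}] r4c7's peers cover all but 6 ⇒ r4c7=6.
Step 21. [r9c6∈{8}] r9c6's peers cover all but 8 ⇒ r9c6=8.
Step 22. [r4c9∈{3}] r4c9 has the single candidate 3. So r4c9=3.
Step 23. [r2c1∈{4}] only 4 remains possible at r2c1 ⇒ r2c1=4.
Step 24. [r5c4∈{5}] only 5 remains possible at r5c4, so r5c4=5.
Step 25. [r9c7∈{2}] only 2 remains possible at r9c7, so r9c7=2.
Step 26. [r4c6∈{7}] only 7 remains possible at r4c6, so r4c6=7.
Step 27. [r3c1∈{5}] nothing but 5 survives at r3c1, so r3c1=5.
Step 28. [r1c7∈{9}] nothing but 9 survives at r1c7, so r1c7=9.
Step 29. [r7c2∈{3}] r7c2's peers cover all but 3, so r7c2=3.
Step 30. [r6c7∈{8}] only 8 remains possible at r6c7. So r6c7=8.
Step 31. [r7c4∈{1}] only 1 remains possible at r7c4, so r7c4=1.
Step 32. [r1c3∈{3}] r1c3's peers cover all but 3, so r1c3=3.
Step 33. [r3c6∈{9}] r3c6's peers cover all but 9 ⇒ r3c6=9.
Step 34. [r8c6∈{5}] only 5 remains possible at r8c6 ⇒ r8c6=5.
Step 35. [r9c1∈{7}] r9c1's peers cover all but 7, so r9c1=7.

Answer: 2 6 3 8 5 4 9 1 7 / 4 7 9 3 2 1 5 8 6 / 5 1 8 6 7 9 3 4 2 / 9 4 1 2 8 7 6 5 3 / 3 8 7 5 4 6 1 2 9 / 6 5 2 9 1 3 8 7 4 / 8 3 4 1 9 2 7 6 5 / 1 2 6 7 3 5 4 9 8 / 7 9 5 4 6 8 2 3 1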